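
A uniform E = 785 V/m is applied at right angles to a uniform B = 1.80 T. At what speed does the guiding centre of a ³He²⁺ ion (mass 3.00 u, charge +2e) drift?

In crossed fields the guiding centre drifts at v_d = |E×B|/B² = E/B, independent of charge and mass.
v_d = 785/1.80 = 436 m/s.

v_d ≈ 436 m/s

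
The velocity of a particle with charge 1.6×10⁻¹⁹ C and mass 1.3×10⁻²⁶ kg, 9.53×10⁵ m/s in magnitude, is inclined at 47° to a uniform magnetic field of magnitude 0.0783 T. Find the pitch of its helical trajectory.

v∥ = v cosθ = 9.53×10⁵·cos47° ≈ 6.499×10⁵ m/s.
T = 2πm/(|q|B) = 2π(1.3×10⁻²⁶)/((1.6×10⁻¹⁹)(0.0783)) ≈ 6.520×10⁻⁶ s.
pitch = v∥ T = (6.499×10⁵)(6.520×10⁻⁶) ≈ 4.24 m.

p ≈ 4.24 m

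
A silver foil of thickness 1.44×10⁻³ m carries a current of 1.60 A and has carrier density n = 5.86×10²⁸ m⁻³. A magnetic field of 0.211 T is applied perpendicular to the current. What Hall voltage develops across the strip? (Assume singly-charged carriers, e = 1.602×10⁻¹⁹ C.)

V_H = IB/(n e t).
V_H = (1.60)(0.211)/((5.86×10²⁸)(1.602×10⁻¹⁹)(1.44×10⁻³)) ≈ 2.50×10⁻⁸ V.

V_H ≈ 2.50×10⁻⁸ V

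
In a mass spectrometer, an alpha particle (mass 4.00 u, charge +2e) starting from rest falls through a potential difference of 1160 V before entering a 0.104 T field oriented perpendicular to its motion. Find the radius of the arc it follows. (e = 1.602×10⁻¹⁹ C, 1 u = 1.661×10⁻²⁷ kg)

Acceleration: |q|V = ½mv² ⇒ v = √(2|q|V/m) = √(2·3.204×10⁻¹⁹·1160/6.644×10⁻²⁷) ≈ 3.345×10⁵ m/s.
In the field: r = mv/(|q|B) = (6.644×10⁻²⁷)(3.345×10⁵)/((3.204×10⁻¹⁹)(0.104)) ≈ 0.0667 m.

r ≈ 0.0667 m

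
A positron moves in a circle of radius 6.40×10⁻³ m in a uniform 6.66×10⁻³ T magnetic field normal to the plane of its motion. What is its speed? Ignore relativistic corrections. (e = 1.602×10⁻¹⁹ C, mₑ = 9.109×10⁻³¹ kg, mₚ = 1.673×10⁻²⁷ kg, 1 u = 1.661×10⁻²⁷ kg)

From |q|vB = mv²/r, v = |q|Br/m.
v = (1.602×10⁻¹⁹)(6.66×10⁻³)(6.40×10⁻³)/9.109×10⁻³¹ ≈ 7.50×10⁶ m/s.

v ≈ 7.50×10⁶ m/s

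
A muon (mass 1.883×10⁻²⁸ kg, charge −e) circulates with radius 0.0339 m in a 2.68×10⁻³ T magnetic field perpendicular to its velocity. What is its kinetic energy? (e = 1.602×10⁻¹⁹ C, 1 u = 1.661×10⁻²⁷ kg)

v = |q|Br/m, then KE = ½mv² = (qBr)²/(2m).
v = (1.602×10⁻¹⁹)(2.68×10⁻³)(0.0339)/1.883×10⁻²⁸ ≈ 7.729×10⁴ m/s.
KE = ½(1.883×10⁻²⁸)(7.729×10⁴)² ≈ 5.62×10⁻¹⁹ J.

KE ≈ 5.62×10⁻¹⁹ J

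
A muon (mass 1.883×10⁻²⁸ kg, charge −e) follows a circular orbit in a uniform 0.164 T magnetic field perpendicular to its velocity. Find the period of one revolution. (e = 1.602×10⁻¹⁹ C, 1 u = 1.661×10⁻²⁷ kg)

The cyclotron period depends only on m, q, B: T = 2πm/(|q|B).
T = 2π(1.883×10⁻²⁸)/((1.602×10⁻¹⁹)(0.164)) ≈ 4.50×10⁻⁸ s.

T ≈ 4.50×10⁻⁸ s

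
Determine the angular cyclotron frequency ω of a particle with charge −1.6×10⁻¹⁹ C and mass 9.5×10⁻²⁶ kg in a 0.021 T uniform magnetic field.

ω = |q|B/m.
ω = (1.6×10⁻¹⁹)(0.021)/9.5×10⁻²⁶ ≈ 3.5×10⁴ rad/s.

ω ≈ 3.5×10⁴ rad/s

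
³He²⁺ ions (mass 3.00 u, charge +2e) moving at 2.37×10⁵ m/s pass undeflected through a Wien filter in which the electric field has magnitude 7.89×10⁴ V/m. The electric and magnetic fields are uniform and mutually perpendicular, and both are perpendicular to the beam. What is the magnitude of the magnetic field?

Balance of forces in the selector: qE = qvB ⇒ B = E/v.
B = 7.89×10⁴/2.37×10⁵ = 0.333 T.

B = 0.333 T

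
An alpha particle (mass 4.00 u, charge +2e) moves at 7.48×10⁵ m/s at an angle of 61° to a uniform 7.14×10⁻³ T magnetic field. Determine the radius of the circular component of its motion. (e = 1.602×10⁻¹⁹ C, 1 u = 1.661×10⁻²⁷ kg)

v⊥ = v sinθ = 7.48×10⁵·sin61° ≈ 6.542×10⁵ m/s.
r = m v⊥/(|q|B) = (6.644×10⁻²⁷)(6.542×10⁵)/((3.204×10⁻¹⁹)(7.14×10⁻³)) ≈ 1.90 m.

r ≈ 1.90 m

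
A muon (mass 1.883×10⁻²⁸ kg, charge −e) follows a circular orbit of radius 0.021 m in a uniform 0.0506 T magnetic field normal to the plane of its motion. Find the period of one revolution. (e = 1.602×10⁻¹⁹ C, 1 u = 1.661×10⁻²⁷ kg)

T ≈ 1.46×10⁻⁷ s

The cyclotron period depends only on m, q, B: T = 2πm/(|q|B).
T = 2π(1.883×10⁻²⁸)/((1.602×10⁻¹⁹)(0.0506)) ≈ 1.46×10⁻⁷ s.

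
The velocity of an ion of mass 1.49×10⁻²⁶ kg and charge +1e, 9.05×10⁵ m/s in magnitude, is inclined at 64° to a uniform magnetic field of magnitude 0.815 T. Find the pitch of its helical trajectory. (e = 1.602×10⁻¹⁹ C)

p ≈ 0.284 m

v∥ = v cosθ = 9.05×10⁵·cos64° ≈ 3.967×10⁵ m/s.
T = 2πm/(|q|B) = 2π(1.49×10⁻²⁶)/((1.602×10⁻¹⁹)(0.815)) ≈ 7.170×10⁻⁷ s.
pitch = v∥ T = (3.967×10⁵)(7.170×10⁻⁷) ≈ 0.284 m.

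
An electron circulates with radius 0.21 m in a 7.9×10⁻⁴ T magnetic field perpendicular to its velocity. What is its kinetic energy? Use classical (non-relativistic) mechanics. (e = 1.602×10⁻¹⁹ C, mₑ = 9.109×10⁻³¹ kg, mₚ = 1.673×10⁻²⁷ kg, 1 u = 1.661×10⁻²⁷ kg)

KE ≈ 2400 eV

v = |q|Br/m, then KE = ½mv² = (qBr)²/(2m).
v = (1.602×10⁻¹⁹)(7.9×10⁻⁴)(0.21)/9.109×10⁻³¹ ≈ 2.918×10⁷ m/s.
KE = ½(9.109×10⁻³¹)(2.918×10⁷)² ≈ 3.9×10⁻¹⁶ J = 2400 eV.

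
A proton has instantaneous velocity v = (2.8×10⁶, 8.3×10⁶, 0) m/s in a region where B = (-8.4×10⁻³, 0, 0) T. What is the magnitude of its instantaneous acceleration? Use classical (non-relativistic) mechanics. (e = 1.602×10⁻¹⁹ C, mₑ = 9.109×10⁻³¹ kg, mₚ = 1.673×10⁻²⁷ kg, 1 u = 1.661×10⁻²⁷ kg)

v×B = (0, 0, 6.97×10⁴) N/C.
F = q v×B = (1.602×10⁻¹⁹ C)·(0, 0, 6.97×10⁴) = (0, 0, 1.12×10⁻¹⁴) N.
|a| = |F|/m = 1.117×10⁻¹⁴/1.673×10⁻²⁷ ≈ 6.68×10¹² m/s².

|a| ≈ 6.68×10¹² m/s²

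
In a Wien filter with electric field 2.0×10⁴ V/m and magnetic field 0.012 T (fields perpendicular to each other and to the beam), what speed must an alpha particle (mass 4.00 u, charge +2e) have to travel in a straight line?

v = 1.7×10⁶ m/s

For undeflected motion the electric and magnetic forces balance: qE = qvB.
v = E/B = 2.0×10⁴/0.012 = 1.7×10⁶ m/s.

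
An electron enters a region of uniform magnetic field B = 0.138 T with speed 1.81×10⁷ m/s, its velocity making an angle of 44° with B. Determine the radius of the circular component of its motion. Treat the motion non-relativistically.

v⊥ = v sinθ = 1.81×10⁷·sin44° ≈ 1.257×10⁷ m/s.
r = m v⊥/(|q|B) = (9.109×10⁻³¹)(1.257×10⁷)/((1.602×10⁻¹⁹)(0.138)) ≈ 5.18×10⁻⁴ m.

r ≈ 5.18×10⁻⁴ m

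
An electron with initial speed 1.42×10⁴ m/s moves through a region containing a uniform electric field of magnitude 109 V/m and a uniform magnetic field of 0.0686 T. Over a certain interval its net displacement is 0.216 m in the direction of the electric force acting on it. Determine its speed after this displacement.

B does no work; ΔKE = |q|E d.
½mv_f² = ½mv₀² + |q|Ed = ½(9.109×10⁻³¹)(1.42×10⁴)² + (1.602×10⁻¹⁹)(109)(0.216) ≈ 9.184×10⁻²³ J + 3.772×10⁻¹⁸ J ≈ 3.772×10⁻¹⁸ J.
v_f = √(2·3.772×10⁻¹⁸/9.109×10⁻³¹) ≈ 2.88×10⁶ m/s.

v_f ≈ 2.88×10⁶ m/s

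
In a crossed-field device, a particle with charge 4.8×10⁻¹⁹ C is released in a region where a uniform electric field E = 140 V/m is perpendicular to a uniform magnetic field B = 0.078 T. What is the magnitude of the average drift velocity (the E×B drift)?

The steady drift has the magnetic force balancing the electric force, so v_d = E/B.
v_d = 140/0.078 = 1800 m/s.

v_d ≈ 1800 m/s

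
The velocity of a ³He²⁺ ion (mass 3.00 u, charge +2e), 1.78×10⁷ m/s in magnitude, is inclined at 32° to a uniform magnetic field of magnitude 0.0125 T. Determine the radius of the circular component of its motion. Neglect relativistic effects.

v⊥ = v sinθ = 1.78×10⁷·sin32° ≈ 9.433×10⁶ m/s.
r = m v⊥/(|q|B) = (4.983×10⁻²⁷)(9.433×10⁶)/((3.204×10⁻¹⁹)(0.0125)) ≈ 11.7 m.

r ≈ 11.7 m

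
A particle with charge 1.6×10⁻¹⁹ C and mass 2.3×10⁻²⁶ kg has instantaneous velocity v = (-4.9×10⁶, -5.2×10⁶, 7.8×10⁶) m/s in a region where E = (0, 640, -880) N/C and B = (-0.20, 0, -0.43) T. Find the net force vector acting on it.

v×B = (2.24×10⁶, -3.67×10⁶, -1.04×10⁶) N/C.
E + v×B = (2.24×10⁶, -3.67×10⁶, -1.04×10⁶) N/C.
F = q(E + v×B) = (1.6×10⁻¹⁹ C)·(2.24×10⁶, -3.67×10⁶, -1.04×10⁶) = (3.58×10⁻¹³, -5.87×10⁻¹³, -1.67×10⁻¹³) N.

F ≈ (3.58×10⁻¹³, -5.87×10⁻¹³, -1.67×10⁻¹³) N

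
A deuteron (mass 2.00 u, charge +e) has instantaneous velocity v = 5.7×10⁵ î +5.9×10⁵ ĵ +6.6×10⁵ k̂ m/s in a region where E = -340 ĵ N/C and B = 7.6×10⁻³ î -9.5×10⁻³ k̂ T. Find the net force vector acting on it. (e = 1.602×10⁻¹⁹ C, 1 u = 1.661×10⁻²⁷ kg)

F ≈ (-8.98×10⁻¹⁶, 1.62×10⁻¹⁵, -7.18×10⁻¹⁶) N

v×B = (-5600, 1.04×10⁴, -4480) N/C.
E + v×B = (-5600, 1.01×10⁴, -4480) N/C.
F = q(E + v×B) = (1.602×10⁻¹⁹ C)·(-5600, 1.01×10⁴, -4480) = (-8.98×10⁻¹⁶, 1.62×10⁻¹⁵, -7.18×10⁻¹⁶) N.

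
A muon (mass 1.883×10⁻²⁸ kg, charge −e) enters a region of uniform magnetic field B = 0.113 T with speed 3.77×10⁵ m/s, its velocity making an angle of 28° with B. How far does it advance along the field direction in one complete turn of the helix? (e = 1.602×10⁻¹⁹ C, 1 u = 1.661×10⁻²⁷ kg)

v∥ = v cosθ = 3.77×10⁵·cos28° ≈ 3.329×10⁵ m/s.
T = 2πm/(|q|B) = 2π(1.883×10⁻²⁸)/((1.602×10⁻¹⁹)(0.113)) ≈ 6.536×10⁻⁸ s.
pitch = v∥ T = (3.329×10⁵)(6.536×10⁻⁸) ≈ 0.0218 m.

p ≈ 0.0218 m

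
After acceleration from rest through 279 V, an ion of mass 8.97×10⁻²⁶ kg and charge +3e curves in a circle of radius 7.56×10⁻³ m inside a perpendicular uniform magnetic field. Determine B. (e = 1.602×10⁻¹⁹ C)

B ≈ 1.35 T

v = √(2|q|V/m) = √(2·4.806×10⁻¹⁹·279/8.97×10⁻²⁶) ≈ 5.468×10⁴ m/s.
B = mv/(|q|r) = (8.97×10⁻²⁶)(5.468×10⁴)/((4.806×10⁻¹⁹)(7.56×10⁻³)) ≈ 1.35 T.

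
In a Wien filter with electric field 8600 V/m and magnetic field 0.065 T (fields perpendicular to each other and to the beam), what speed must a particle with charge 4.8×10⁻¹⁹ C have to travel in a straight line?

Zero net Lorentz force requires |qE| = |q v×B|, i.e. E = vB.
v = E/B = 8600/0.065 = 1.3×10⁵ m/s.
The result is independent of the particle's charge and mass.

v = 1.3×10⁵ m/s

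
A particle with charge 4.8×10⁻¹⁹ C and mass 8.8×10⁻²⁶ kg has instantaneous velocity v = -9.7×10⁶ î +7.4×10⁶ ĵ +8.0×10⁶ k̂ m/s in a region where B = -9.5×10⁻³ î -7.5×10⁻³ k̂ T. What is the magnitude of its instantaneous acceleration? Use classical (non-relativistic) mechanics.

|a| ≈ 9.47×10¹¹ m/s²

v×B = (-5.55×10⁴, -1.49×10⁵, 7.03×10⁴) N/C.
F = q v×B = (4.8×10⁻¹⁹ C)·(-5.55×10⁴, -1.49×10⁵, 7.03×10⁴) = (-2.66×10⁻¹⁴, -7.14×10⁻¹⁴, 3.37×10⁻¹⁴) N.
|a| = |F|/m = 8.334×10⁻¹⁴/8.8×10⁻²⁶ ≈ 9.47×10¹¹ m/s².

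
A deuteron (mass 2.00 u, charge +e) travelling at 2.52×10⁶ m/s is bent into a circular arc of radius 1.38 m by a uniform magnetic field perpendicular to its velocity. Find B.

From |q|vB = mv²/r, B = mv/(|q|r).
B = (3.322×10⁻²⁷)(2.52×10⁶)/((1.602×10⁻¹⁹)(1.38)) ≈ 0.0379 T.

B ≈ 0.0379 T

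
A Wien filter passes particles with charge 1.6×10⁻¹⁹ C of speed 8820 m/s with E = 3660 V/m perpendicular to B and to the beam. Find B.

Balance of forces in the selector: qE = qvB ⇒ B = E/v.
B = 3660/8820 = 0.415 T.

B = 0.415 T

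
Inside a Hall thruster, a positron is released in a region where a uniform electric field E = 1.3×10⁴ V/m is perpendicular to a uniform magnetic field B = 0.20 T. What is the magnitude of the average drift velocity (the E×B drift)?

In crossed fields the guiding centre drifts at v_d = |E×B|/B² = E/B, independent of charge and mass.
v_d = 1.3×10⁴/0.20 = 6.5×10⁴ m/s.

v_d ≈ 6.5×10⁴ m/s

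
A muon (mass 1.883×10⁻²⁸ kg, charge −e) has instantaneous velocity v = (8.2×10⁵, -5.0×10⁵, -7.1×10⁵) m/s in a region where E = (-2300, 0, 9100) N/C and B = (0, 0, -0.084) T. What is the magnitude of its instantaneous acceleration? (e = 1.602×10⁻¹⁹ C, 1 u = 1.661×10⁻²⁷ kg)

v×B = (4.20×10⁴, 6.89×10⁴, 0) N/C.
E + v×B = (3.97×10⁴, 6.89×10⁴, 9100) N/C.
F = q(E + v×B) = (−1.602×10⁻¹⁹ C)·(3.97×10⁴, 6.89×10⁴, 9100) = (-6.36×10⁻¹⁵, -1.10×10⁻¹⁴, -1.46×10⁻¹⁵) N.
|a| = |F|/m = 1.282×10⁻¹⁴/1.883×10⁻²⁸ ≈ 6.81×10¹³ m/s².

|a| ≈ 6.81×10¹³ m/s²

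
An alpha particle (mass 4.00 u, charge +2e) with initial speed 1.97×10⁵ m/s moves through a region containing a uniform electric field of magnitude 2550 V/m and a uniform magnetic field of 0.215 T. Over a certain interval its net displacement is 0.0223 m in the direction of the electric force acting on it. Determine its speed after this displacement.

B does no work; ΔKE = |q|E d.
½mv_f² = ½mv₀² + |q|Ed = ½(6.644×10⁻²⁷)(1.97×10⁵)² + (3.204×10⁻¹⁹)(2550)(0.0223) ≈ 1.289×10⁻¹⁶ J + 1.822×10⁻¹⁷ J ≈ 1.471×10⁻¹⁶ J.
v_f = √(2·1.471×10⁻¹⁶/6.644×10⁻²⁷) ≈ 2.10×10⁵ m/s.

v_f ≈ 2.10×10⁵ m/s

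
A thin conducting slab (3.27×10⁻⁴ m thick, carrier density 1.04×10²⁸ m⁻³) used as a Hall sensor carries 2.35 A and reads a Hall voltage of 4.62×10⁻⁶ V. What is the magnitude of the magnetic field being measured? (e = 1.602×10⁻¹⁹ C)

From V_H = IB/(n e t), B = V_H n e t / I.
B = (4.62×10⁻⁶)(1.04×10²⁸)(1.602×10⁻¹⁹)(3.27×10⁻⁴)/2.35 ≈ 1.07 T.

B ≈ 1.07 T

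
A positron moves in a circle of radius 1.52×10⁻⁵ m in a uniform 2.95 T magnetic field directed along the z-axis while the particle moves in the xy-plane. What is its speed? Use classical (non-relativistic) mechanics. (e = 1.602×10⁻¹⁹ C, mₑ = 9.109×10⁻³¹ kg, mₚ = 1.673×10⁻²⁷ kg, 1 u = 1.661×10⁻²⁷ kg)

From |q|vB = mv²/r, v = |q|Br/m.
v = (1.602×10⁻¹⁹)(2.95)(1.52×10⁻⁵)/9.109×10⁻³¹ ≈ 7.89×10⁶ m/s.

v ≈ 7.89×10⁶ m/s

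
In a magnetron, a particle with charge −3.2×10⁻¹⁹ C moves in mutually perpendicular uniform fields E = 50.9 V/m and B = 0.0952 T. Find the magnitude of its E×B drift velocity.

The steady drift has the magnetic force balancing the electric force, so v_d = E/B.
v_d = 50.9/0.0952 = 535 m/s.

v_d ≈ 535 m/s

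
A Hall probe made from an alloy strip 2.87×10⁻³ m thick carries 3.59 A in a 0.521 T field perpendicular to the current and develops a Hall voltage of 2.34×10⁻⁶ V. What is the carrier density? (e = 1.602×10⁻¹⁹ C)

n ≈ 1.74×10²⁷ m⁻³

From V_H = IB/(n e t), n = IB/(V_H e t).
n = (3.59)(0.521)/((2.34×10⁻⁶)(1.602×10⁻¹⁹)(2.87×10⁻³)) ≈ 1.74×10²⁷ m⁻³.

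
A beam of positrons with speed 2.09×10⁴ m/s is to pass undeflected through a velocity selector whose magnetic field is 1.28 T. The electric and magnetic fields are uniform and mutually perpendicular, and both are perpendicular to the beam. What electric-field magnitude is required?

E = 2.68×10⁴ V/m

For straight-line motion qE = qvB, so E = vB.
E = 2.09×10⁴ × 1.28 = 2.68×10⁴ V/m.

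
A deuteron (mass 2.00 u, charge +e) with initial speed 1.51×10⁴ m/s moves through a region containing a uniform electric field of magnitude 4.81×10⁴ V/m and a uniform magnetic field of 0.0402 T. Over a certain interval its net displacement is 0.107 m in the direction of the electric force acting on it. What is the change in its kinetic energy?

The magnetic force is always ⟂ v and does no work; only the electric force changes KE.
ΔKE = F_E · d = |q|E d = (1.602×10⁻¹⁹)(4.81×10⁴)(0.107) ≈ 8.25×10⁻¹⁶ J.

ΔKE ≈ 8.25×10⁻¹⁶ J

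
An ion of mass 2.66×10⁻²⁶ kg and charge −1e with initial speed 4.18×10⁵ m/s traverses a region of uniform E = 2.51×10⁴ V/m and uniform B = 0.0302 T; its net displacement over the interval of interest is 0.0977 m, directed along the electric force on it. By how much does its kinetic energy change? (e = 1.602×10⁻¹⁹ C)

ΔKE ≈ 3.93×10⁻¹⁶ J

The magnetic force is always ⟂ v and does no work; only the electric force changes KE.
ΔKE = F_E · d = |q|E d = (1.602×10⁻¹⁹)(2.51×10⁴)(0.0977) ≈ 3.93×10⁻¹⁶ J.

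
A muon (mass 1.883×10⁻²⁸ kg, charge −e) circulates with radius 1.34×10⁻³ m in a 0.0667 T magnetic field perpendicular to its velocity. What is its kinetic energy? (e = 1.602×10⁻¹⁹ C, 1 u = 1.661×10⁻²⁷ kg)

v = |q|Br/m, then KE = ½mv² = (qBr)²/(2m).
v = (1.602×10⁻¹⁹)(0.0667)(1.34×10⁻³)/1.883×10⁻²⁸ ≈ 7.604×10⁴ m/s.
KE = ½(1.883×10⁻²⁸)(7.604×10⁴)² ≈ 5.44×10⁻¹⁹ J.

KE ≈ 5.44×10⁻¹⁹ J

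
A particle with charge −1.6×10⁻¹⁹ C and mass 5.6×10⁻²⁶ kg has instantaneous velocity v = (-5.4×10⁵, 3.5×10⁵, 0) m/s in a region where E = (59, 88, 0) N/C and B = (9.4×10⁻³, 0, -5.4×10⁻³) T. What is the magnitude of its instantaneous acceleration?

v×B = (-1890, -2920, -3290) N/C.
E + v×B = (-1830, -2830, -3290) N/C.
F = q(E + v×B) = (−1.6×10⁻¹⁹ C)·(-1830, -2830, -3290) = (2.93×10⁻¹⁶, 4.52×10⁻¹⁶, 5.26×10⁻¹⁶) N.
|a| = |F|/m = 7.534×10⁻¹⁶/5.6×10⁻²⁶ ≈ 1.35×10¹⁰ m/s².

|a| ≈ 1.35×10¹⁰ m/s²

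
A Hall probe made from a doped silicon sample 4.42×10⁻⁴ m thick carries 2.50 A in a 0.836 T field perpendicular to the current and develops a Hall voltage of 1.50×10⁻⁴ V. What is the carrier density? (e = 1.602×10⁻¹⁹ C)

From V_H = IB/(n e t), n = IB/(V_H e t).
n = (2.50)(0.836)/((1.50×10⁻⁴)(1.602×10⁻¹⁹)(4.42×10⁻⁴)) ≈ 1.97×10²⁶ m⁻³.

n ≈ 1.97×10²⁶ m⁻³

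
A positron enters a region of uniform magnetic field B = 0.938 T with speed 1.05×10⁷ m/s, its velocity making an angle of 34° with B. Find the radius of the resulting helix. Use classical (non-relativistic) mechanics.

v⊥ = v sinθ = 1.05×10⁷·sin34° ≈ 5.872×10⁶ m/s.
r = m v⊥/(|q|B) = (9.109×10⁻³¹)(5.872×10⁶)/((1.602×10⁻¹⁹)(0.938)) ≈ 3.56×10⁻⁵ m.

r ≈ 3.56×10⁻⁵ m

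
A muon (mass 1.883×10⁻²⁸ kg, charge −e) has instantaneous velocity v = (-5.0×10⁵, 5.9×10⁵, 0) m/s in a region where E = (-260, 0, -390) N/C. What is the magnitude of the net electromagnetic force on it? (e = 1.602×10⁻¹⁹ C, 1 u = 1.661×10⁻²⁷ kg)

|F| ≈ 7.51×10⁻¹⁷ N

Only an electric field acts, so F = qE = (−1.602×10⁻¹⁹ C)·(-260, 0, -390) = (4.17×10⁻¹⁷, 0, 6.25×10⁻¹⁷) N.
|F| = 7.51×10⁻¹⁷ N.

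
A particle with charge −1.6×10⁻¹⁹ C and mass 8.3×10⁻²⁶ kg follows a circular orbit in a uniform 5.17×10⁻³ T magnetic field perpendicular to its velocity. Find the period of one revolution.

The cyclotron period depends only on m, q, B: T = 2πm/(|q|B).
T = 2π(8.3×10⁻²⁶)/((1.6×10⁻¹⁹)(5.17×10⁻³)) ≈ 6.30×10⁻⁴ s.

T ≈ 6.30×10⁻⁴ s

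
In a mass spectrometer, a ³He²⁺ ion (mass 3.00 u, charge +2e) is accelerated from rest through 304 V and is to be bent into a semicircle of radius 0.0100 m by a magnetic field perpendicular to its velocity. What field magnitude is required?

B ≈ 0.308 T

v = √(2|q|V/m) = √(2·3.204×10⁻¹⁹·304/4.983×10⁻²⁷) ≈ 1.977×10⁵ m/s.
B = mv/(|q|r) = (4.983×10⁻²⁷)(1.977×10⁵)/((3.204×10⁻¹⁹)(0.0100)) ≈ 0.308 T.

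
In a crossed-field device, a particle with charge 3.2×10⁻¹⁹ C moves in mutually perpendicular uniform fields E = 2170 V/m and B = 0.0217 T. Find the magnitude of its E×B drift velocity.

v_d ≈ 1.00×10⁵ m/s

In crossed fields the guiding centre drifts at v_d = |E×B|/B² = E/B, independent of charge and mass.
v_d = 2170/0.0217 = 1.00×10⁵ m/s.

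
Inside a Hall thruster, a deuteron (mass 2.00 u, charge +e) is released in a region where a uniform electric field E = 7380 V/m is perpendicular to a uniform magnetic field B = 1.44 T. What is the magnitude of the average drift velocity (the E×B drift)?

In crossed fields the guiding centre drifts at v_d = |E×B|/B² = E/B, independent of charge and mass.
v_d = 7380/1.44 = 5120 m/s.

v_d ≈ 5120 m/s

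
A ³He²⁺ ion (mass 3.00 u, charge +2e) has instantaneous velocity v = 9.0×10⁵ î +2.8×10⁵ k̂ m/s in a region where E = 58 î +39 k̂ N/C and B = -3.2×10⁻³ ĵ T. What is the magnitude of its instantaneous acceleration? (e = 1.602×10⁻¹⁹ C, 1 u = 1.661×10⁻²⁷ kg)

v×B = (896, 0, -2880) N/C.
E + v×B = (954, 0, -2840) N/C.
F = q(E + v×B) = (3.204×10⁻¹⁹ C)·(954, 0, -2840) = (3.06×10⁻¹⁶, 0, -9.10×10⁻¹⁶) N.
|a| = |F|/m = 9.602×10⁻¹⁶/4.983×10⁻²⁷ ≈ 1.93×10¹¹ m/s².

|a| ≈ 1.93×10¹¹ m/s²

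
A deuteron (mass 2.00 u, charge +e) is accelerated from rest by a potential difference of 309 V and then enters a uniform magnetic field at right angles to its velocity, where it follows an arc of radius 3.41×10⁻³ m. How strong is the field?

v = √(2|q|V/m) = √(2·1.602×10⁻¹⁹·309/3.322×10⁻²⁷) ≈ 1.726×10⁵ m/s.
B = mv/(|q|r) = (3.322×10⁻²⁷)(1.726×10⁵)/((1.602×10⁻¹⁹)(3.41×10⁻³)) ≈ 1.05 T.

B ≈ 1.05 T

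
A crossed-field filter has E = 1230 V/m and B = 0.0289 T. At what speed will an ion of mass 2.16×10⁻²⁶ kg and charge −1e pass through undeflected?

Zero net Lorentz force requires |qE| = |q v×B|, i.e. E = vB.
v = E/B = 1230/0.0289 = 4.26×10⁴ m/s.

v = 4.26×10⁴ m/s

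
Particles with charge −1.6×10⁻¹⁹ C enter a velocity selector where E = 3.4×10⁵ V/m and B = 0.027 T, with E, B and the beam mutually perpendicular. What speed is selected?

v = 1.3×10⁷ m/s

Zero net Lorentz force requires |qE| = |q v×B|, i.e. E = vB.
v = E/B = 3.4×10⁵/0.027 = 1.3×10⁷ m/s.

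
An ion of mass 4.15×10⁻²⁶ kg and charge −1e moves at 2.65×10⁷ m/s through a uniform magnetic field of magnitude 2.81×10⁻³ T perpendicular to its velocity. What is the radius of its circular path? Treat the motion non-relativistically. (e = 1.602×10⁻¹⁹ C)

r ≈ 2440 m

The magnetic force provides the centripetal force: |q|vB = mv²/r.
r = mv/(|q|B) = (4.15×10⁻²⁶)(2.65×10⁷)/((1.602×10⁻¹⁹)(2.81×10⁻³)) ≈ 2440 m.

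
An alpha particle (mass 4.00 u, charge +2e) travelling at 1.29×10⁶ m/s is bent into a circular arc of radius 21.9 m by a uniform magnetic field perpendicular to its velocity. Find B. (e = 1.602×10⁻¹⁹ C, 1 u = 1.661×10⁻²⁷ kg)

B ≈ 1.22×10⁻³ T

From |q|vB = mv²/r, B = mv/(|q|r).
B = (6.644×10⁻²⁷)(1.29×10⁶)/((3.204×10⁻¹⁹)(21.9)) ≈ 1.22×10⁻³ T.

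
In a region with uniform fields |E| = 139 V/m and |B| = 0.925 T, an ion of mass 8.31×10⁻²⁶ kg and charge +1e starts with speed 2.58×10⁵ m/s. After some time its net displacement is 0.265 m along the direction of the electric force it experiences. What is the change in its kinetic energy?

ΔKE ≈ 5.90×10⁻¹⁸ J

The magnetic force is always ⟂ v and does no work; only the electric force changes KE.
ΔKE = F_E · d = |q|E d = (1.602×10⁻¹⁹)(139)(0.265) ≈ 5.90×10⁻¹⁸ J.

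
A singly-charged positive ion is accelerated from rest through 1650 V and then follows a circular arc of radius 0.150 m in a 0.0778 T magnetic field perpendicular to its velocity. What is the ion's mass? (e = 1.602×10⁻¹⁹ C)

m ≈ 6.61×10⁻²⁷ kg

Combine |q|V = ½mv² and r = mv/(|q|B): eliminate v to get m = qB²r²/(2V).
m = (1.602×10⁻¹⁹)(0.0778)²(0.150)²/(2·1650) ≈ 6.61×10⁻²⁷ kg.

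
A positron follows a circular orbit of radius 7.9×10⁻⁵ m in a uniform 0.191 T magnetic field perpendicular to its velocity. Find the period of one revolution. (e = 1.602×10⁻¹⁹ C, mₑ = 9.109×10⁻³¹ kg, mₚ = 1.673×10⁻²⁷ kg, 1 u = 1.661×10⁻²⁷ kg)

The cyclotron period depends only on m, q, B: T = 2πm/(|q|B).
T = 2π(9.109×10⁻³¹)/((1.602×10⁻¹⁹)(0.191)) ≈ 1.87×10⁻¹⁰ s.

T ≈ 1.87×10⁻¹⁰ s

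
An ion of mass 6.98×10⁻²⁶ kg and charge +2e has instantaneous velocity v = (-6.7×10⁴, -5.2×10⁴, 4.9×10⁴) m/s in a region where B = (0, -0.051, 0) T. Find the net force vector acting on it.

v×B = (2500, 0, 3420) N/C.
F = q v×B = (3.204×10⁻¹⁹ C)·(2500, 0, 3420) = (8.01×10⁻¹⁶, 0, 1.09×10⁻¹⁵) N.

F ≈ (8.01×10⁻¹⁶, 0, 1.09×10⁻¹⁵) N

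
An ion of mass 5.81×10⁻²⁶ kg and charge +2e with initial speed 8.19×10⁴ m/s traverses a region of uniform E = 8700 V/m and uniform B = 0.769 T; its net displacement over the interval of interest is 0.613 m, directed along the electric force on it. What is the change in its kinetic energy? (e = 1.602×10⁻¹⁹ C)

ΔKE ≈ 1.71×10⁻¹⁵ J

The magnetic force is always ⟂ v and does no work; only the electric force changes KE.
ΔKE = F_E · d = |q|E d = (3.204×10⁻¹⁹)(8700)(0.613) ≈ 1.71×10⁻¹⁵ J.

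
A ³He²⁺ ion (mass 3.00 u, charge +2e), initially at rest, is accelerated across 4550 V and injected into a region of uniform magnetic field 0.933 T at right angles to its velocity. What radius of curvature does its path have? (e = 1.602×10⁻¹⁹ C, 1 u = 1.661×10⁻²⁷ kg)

r ≈ 0.0128 m

Acceleration: |q|V = ½mv² ⇒ v = √(2|q|V/m) = √(2·3.204×10⁻¹⁹·4550/4.983×10⁻²⁷) ≈ 7.649×10⁵ m/s.
In the field: r = mv/(|q|B) = (4.983×10⁻²⁷)(7.649×10⁵)/((3.204×10⁻¹⁹)(0.933)) ≈ 0.0128 m.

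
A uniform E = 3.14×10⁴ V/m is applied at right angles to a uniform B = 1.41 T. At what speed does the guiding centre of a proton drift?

v_d ≈ 2.23×10⁴ m/s

In crossed fields the guiding centre drifts at v_d = |E×B|/B² = E/B, independent of charge and mass.
v_d = 3.14×10⁴/1.41 = 2.23×10⁴ m/s.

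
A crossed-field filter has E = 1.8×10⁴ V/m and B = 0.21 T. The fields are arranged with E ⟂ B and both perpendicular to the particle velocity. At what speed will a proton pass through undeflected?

Straight-line motion ⇒ electric and magnetic forces cancel, so E = vB.
v = E/B = 1.8×10⁴/0.21 = 8.6×10⁴ m/s.
The result is independent of the particle's charge and mass.

v = 8.6×10⁴ m/s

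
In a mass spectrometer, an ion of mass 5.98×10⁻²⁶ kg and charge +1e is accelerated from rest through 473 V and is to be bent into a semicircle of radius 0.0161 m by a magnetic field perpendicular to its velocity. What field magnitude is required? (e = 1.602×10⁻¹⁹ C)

B ≈ 1.17 T

v = √(2|q|V/m) = √(2·1.602×10⁻¹⁹·473/5.98×10⁻²⁶) ≈ 5.034×10⁴ m/s.
B = mv/(|q|r) = (5.98×10⁻²⁶)(5.034×10⁴)/((1.602×10⁻¹⁹)(0.0161)) ≈ 1.17 T.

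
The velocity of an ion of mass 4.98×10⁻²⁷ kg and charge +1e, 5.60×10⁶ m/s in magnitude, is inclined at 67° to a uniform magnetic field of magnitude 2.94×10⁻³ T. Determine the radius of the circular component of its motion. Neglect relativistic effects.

v⊥ = v sinθ = 5.60×10⁶·sin67° ≈ 5.155×10⁶ m/s.
r = m v⊥/(|q|B) = (4.98×10⁻²⁷)(5.155×10⁶)/((1.602×10⁻¹⁹)(2.94×10⁻³)) ≈ 54.5 m.

r ≈ 54.5 m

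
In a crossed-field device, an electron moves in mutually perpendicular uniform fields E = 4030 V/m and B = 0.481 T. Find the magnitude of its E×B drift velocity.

The steady drift has the magnetic force balancing the electric force, so v_d = E/B.
v_d = 4030/0.481 = 8380 m/s.

v_d ≈ 8380 m/s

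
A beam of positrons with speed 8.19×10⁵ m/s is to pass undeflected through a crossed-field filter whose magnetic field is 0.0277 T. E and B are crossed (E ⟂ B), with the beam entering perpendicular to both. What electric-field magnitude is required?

For straight-line motion qE = qvB, so E = vB.
E = 8.19×10⁵ × 0.0277 = 2.27×10⁴ V/m.

E = 2.27×10⁴ V/m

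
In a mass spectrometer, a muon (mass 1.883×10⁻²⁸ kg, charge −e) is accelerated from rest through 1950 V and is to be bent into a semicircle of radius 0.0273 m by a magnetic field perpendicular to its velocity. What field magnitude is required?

v = √(2|q|V/m) = √(2·1.602×10⁻¹⁹·1950/1.883×10⁻²⁸) ≈ 1.822×10⁶ m/s.
B = mv/(|q|r) = (1.883×10⁻²⁸)(1.822×10⁶)/((1.602×10⁻¹⁹)(0.0273)) ≈ 0.0784 T.

B ≈ 0.0784 T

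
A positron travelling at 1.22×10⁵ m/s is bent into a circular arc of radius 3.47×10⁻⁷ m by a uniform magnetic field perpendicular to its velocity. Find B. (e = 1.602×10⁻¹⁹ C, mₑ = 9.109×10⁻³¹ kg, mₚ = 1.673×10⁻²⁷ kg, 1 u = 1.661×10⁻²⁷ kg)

From |q|vB = mv²/r, B = mv/(|q|r).
B = (9.109×10⁻³¹)(1.22×10⁵)/((1.602×10⁻¹⁹)(3.47×10⁻⁷)) ≈ 2.00 T.

B ≈ 2.00 T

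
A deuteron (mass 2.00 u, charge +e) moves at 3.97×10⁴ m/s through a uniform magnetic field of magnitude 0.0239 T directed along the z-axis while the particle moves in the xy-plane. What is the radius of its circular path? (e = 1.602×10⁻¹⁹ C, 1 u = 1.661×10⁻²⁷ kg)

r ≈ 0.0344 m

The magnetic force provides the centripetal force: |q|vB = mv²/r.
r = mv/(|q|B) = (3.322×10⁻²⁷)(3.97×10⁴)/((1.602×10⁻¹⁹)(0.0239)) ≈ 0.0344 m.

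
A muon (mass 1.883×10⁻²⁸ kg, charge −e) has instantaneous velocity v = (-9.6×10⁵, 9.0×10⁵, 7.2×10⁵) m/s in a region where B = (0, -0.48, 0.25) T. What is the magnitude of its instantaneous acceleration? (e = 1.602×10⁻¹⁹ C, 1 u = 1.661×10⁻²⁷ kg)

|a| ≈ 6.57×10¹⁴ m/s²

v×B = (5.71×10⁵, 2.40×10⁵, 4.61×10⁵) N/C.
F = q v×B = (−1.602×10⁻¹⁹ C)·(5.71×10⁵, 2.40×10⁵, 4.61×10⁵) = (-9.14×10⁻¹⁴, -3.84×10⁻¹⁴, -7.38×10⁻¹⁴) N.
|a| = |F|/m = 1.236×10⁻¹³/1.883×10⁻²⁸ ≈ 6.57×10¹⁴ m/s².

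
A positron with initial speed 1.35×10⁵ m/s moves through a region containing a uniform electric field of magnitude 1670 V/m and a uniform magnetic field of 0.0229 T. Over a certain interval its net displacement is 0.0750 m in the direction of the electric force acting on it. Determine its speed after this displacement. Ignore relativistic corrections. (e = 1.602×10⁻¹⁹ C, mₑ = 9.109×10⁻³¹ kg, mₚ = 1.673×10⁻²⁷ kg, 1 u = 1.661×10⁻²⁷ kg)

B does no work; ΔKE = |q|E d.
½mv_f² = ½mv₀² + |q|Ed = ½(9.109×10⁻³¹)(1.35×10⁵)² + (1.602×10⁻¹⁹)(1670)(0.0750) ≈ 8.301×10⁻²¹ J + 2.007×10⁻¹⁷ J ≈ 2.007×10⁻¹⁷ J.
v_f = √(2·2.007×10⁻¹⁷/9.109×10⁻³¹) ≈ 6.64×10⁶ m/s.

v_f ≈ 6.64×10⁶ m/s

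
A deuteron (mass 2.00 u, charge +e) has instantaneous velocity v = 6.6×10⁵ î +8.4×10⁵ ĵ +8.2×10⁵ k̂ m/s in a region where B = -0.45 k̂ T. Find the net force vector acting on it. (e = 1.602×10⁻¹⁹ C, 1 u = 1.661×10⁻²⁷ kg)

F ≈ (-6.06×10⁻¹⁴, 4.76×10⁻¹⁴, 0) N

v×B = (-3.78×10⁵, 2.97×10⁵, 0) N/C.
F = q v×B = (1.602×10⁻¹⁹ C)·(-3.78×10⁵, 2.97×10⁵, 0) = (-6.06×10⁻¹⁴, 4.76×10⁻¹⁴, 0) N.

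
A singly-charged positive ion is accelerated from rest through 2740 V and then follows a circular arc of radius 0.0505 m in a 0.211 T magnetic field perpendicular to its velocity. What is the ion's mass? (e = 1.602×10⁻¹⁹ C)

m ≈ 3.32×10⁻²⁷ kg

Combine |q|V = ½mv² and r = mv/(|q|B): eliminate v to get m = qB²r²/(2V).
m = (1.602×10⁻¹⁹)(0.211)²(0.0505)²/(2·2740) ≈ 3.32×10⁻²⁷ kg.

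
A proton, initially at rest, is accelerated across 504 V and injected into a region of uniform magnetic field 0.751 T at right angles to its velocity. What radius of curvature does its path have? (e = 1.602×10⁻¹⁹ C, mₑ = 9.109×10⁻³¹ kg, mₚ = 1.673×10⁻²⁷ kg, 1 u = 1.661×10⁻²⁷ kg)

Acceleration: |q|V = ½mv² ⇒ v = √(2|q|V/m) = √(2·1.602×10⁻¹⁹·504/1.673×10⁻²⁷) ≈ 3.107×10⁵ m/s.
In the field: r = mv/(|q|B) = (1.673×10⁻²⁷)(3.107×10⁵)/((1.602×10⁻¹⁹)(0.751)) ≈ 4.32×10⁻³ m.

r ≈ 4.32×10⁻³ m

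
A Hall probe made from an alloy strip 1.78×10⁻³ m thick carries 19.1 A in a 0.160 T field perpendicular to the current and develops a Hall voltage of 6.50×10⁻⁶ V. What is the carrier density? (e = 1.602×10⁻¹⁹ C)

From V_H = IB/(n e t), n = IB/(V_H e t).
n = (19.1)(0.160)/((6.50×10⁻⁶)(1.602×10⁻¹⁹)(1.78×10⁻³)) ≈ 1.65×10²⁷ m⁻³.

n ≈ 1.65×10²⁷ m⁻³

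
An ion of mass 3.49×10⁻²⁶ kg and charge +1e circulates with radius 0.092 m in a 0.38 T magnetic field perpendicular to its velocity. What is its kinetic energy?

v = |q|Br/m, then KE = ½mv² = (qBr)²/(2m).
v = (1.602×10⁻¹⁹)(0.38)(0.092)/3.49×10⁻²⁶ ≈ 1.605×10⁵ m/s.
KE = ½(3.49×10⁻²⁶)(1.605×10⁵)² ≈ 4.5×10⁻¹⁶ J = 2800 eV.

KE ≈ 2800 eV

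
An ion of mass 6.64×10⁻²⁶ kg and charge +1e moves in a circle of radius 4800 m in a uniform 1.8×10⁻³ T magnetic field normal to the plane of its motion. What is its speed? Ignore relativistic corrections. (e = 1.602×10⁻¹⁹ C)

From |q|vB = mv²/r, v = |q|Br/m.
v = (1.602×10⁻¹⁹)(1.8×10⁻³)(4800)/6.64×10⁻²⁶ ≈ 2.1×10⁷ m/s.

v ≈ 2.1×10⁷ m/s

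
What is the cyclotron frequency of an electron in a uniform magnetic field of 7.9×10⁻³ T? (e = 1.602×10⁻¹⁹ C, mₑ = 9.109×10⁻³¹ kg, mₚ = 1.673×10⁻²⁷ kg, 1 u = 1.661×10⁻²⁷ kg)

f = |q|B/(2πm).
f = (1.602×10⁻¹⁹)(7.9×10⁻³)/(2π·9.109×10⁻³¹) ≈ 2.2×10⁸ Hz.

f ≈ 2.2×10⁸ Hz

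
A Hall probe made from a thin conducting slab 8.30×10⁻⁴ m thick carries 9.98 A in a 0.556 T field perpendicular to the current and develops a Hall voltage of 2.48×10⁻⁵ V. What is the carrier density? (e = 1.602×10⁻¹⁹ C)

From V_H = IB/(n e t), n = IB/(V_H e t).
n = (9.98)(0.556)/((2.48×10⁻⁵)(1.602×10⁻¹⁹)(8.30×10⁻⁴)) ≈ 1.68×10²⁷ m⁻³.

n ≈ 1.68×10²⁷ m⁻³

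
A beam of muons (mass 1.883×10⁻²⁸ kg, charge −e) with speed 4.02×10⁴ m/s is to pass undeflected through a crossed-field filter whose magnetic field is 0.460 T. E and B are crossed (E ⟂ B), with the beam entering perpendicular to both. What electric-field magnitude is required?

For straight-line motion qE = qvB, so E = vB.
E = 4.02×10⁴ × 0.460 = 1.85×10⁴ V/m.

E = 1.85×10⁴ V/m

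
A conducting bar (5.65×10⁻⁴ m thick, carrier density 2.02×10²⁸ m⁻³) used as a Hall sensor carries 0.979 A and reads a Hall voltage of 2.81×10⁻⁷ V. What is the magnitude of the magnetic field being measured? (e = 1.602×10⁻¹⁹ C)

From V_H = IB/(n e t), B = V_H n e t / I.
B = (2.81×10⁻⁷)(2.02×10²⁸)(1.602×10⁻¹⁹)(5.65×10⁻⁴)/0.979 ≈ 0.525 T.

B ≈ 0.525 T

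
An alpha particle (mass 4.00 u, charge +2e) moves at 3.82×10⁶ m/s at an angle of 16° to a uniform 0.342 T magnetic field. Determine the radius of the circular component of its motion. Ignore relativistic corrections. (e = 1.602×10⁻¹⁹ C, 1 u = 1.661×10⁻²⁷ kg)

r ≈ 0.0638 m

v⊥ = v sinθ = 3.82×10⁶·sin16° ≈ 1.053×10⁶ m/s.
r = m v⊥/(|q|B) = (6.644×10⁻²⁷)(1.053×10⁶)/((3.204×10⁻¹⁹)(0.342)) ≈ 0.0638 m.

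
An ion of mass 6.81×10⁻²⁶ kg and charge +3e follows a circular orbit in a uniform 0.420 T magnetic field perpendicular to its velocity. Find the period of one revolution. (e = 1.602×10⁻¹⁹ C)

T ≈ 2.12×10⁻⁶ s

The cyclotron period depends only on m, q, B: T = 2πm/(|q|B).
T = 2π(6.81×10⁻²⁶)/((4.806×10⁻¹⁹)(0.420)) ≈ 2.12×10⁻⁶ s.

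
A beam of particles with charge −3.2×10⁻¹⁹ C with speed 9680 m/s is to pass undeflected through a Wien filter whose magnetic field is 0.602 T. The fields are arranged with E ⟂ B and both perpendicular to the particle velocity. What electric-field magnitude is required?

E = 5830 V/m

For straight-line motion qE = qvB, so E = vB.
E = 9680 × 0.602 = 5830 V/m.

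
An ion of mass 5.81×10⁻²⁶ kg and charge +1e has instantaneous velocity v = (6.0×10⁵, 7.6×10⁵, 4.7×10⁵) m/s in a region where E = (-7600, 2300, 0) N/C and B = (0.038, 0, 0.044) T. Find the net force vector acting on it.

v×B = (3.34×10⁴, -8540, -2.89×10⁴) N/C.
E + v×B = (2.58×10⁴, -6240, -2.89×10⁴) N/C.
F = q(E + v×B) = (1.602×10⁻¹⁹ C)·(2.58×10⁴, -6240, -2.89×10⁴) = (4.14×10⁻¹⁵, -1.00×10⁻¹⁵, -4.63×10⁻¹⁵) N.

F ≈ (4.14×10⁻¹⁵, -1.00×10⁻¹⁵, -4.63×10⁻¹⁵) N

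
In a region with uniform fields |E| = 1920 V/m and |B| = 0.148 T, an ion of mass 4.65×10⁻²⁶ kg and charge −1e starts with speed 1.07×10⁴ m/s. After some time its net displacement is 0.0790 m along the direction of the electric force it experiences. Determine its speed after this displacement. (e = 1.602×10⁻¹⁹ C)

B does no work; ΔKE = |q|E d.
½mv_f² = ½mv₀² + |q|Ed = ½(4.65×10⁻²⁶)(1.07×10⁴)² + (1.602×10⁻¹⁹)(1920)(0.0790) ≈ 2.662×10⁻¹⁸ J + 2.430×10⁻¹⁷ J ≈ 2.696×10⁻¹⁷ J.
v_f = √(2·2.696×10⁻¹⁷/4.65×10⁻²⁶) ≈ 3.41×10⁴ m/s.

v_f ≈ 3.41×10⁴ m/s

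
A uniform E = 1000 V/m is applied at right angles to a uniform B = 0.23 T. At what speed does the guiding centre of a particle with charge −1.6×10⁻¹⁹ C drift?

The E×B drift speed is v_d = E/B.
v_d = 1000/0.23 = 4300 m/s.

v_d ≈ 4300 m/s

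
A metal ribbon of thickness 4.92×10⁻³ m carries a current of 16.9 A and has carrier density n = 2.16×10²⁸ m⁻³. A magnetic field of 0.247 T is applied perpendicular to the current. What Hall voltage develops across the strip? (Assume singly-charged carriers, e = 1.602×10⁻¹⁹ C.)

V_H ≈ 2.45×10⁻⁷ V

V_H = IB/(n e t).
V_H = (16.9)(0.247)/((2.16×10²⁸)(1.602×10⁻¹⁹)(4.92×10⁻³)) ≈ 2.45×10⁻⁷ V.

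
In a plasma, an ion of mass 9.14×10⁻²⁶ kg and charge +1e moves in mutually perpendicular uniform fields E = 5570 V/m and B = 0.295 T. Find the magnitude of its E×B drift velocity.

v_d ≈ 1.89×10⁴ m/s

In crossed fields the guiding centre drifts at v_d = |E×B|/B² = E/B, independent of charge and mass.
v_d = 5570/0.295 = 1.89×10⁴ m/s.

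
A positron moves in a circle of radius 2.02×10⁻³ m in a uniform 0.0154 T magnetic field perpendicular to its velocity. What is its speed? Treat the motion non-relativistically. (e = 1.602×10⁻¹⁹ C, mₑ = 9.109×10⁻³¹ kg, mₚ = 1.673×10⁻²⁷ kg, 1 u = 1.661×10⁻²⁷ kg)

v ≈ 5.47×10⁶ m/s

From |q|vB = mv²/r, v = |q|Br/m.
v = (1.602×10⁻¹⁹)(0.0154)(2.02×10⁻³)/9.109×10⁻³¹ ≈ 5.47×10⁶ m/s.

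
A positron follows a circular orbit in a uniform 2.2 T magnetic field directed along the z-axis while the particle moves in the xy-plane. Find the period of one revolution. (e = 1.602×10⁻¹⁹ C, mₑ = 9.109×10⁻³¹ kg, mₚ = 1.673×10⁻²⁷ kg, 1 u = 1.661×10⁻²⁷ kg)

The cyclotron period depends only on m, q, B: T = 2πm/(|q|B).
T = 2π(9.109×10⁻³¹)/((1.602×10⁻¹⁹)(2.2)) ≈ 1.6×10⁻¹¹ s.

T ≈ 1.6×10⁻¹¹ s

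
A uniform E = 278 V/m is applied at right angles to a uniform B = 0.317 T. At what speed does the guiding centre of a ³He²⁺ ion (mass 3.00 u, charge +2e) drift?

v_d ≈ 877 m/s

The E×B drift speed is v_d = E/B.
v_d = 278/0.317 = 877 m/s.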